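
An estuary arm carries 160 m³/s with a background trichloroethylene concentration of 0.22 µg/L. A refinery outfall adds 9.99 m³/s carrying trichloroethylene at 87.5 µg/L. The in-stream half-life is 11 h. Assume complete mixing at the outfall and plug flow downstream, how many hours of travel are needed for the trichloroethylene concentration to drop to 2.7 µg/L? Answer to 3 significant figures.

10.9 h

Flow-weighted average: C = (160.0·0.2200 + 9.990·87.50) / 170.0 = 909.3/170.0 = 5.349 µg/L.
Half-life 11 h → k = ln 2 / 11 = 0.06301 h⁻¹ = 1.512 d⁻¹.
5.349·exp(−k·t) = 2.7 → t = ln(5.349/2.7)/k = 39060 s = 10.85 h.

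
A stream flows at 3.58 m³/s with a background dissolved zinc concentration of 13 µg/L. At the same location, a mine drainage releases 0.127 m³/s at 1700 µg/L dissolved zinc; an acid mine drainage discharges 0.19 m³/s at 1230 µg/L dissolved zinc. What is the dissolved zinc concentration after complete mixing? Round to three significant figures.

Conservation of mass: C = (3.580·13.00 + 0.1270·1700 + 0.1900·1230) / 3.897 = 496.1/3.897 = 127.3 µg/L.

127 µg/L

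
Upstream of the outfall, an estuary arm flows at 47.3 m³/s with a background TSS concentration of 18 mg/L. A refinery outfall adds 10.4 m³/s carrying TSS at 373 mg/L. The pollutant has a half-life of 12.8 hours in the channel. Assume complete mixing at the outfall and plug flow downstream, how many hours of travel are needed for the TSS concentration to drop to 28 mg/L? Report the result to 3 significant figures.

19.8 h

Conservation of mass: C = (47.30·18.00 + 10.40·373.0) / 57.70 = 4731/57.70 = 81.99 mg/L.
Half-life 12.8 h → k = ln 2 / 12.8 = 0.05415 h⁻¹ = 1.300 d⁻¹.
81.99·exp(−k·t) = 28 → t = ln(81.99/28)/k = 71420 s = 19.84 h.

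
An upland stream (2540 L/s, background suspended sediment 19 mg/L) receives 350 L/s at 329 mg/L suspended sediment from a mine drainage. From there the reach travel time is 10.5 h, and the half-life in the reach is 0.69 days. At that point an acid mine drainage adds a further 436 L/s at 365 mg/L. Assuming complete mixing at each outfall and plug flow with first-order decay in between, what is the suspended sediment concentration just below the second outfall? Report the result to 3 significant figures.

Flow-weighted average: C = (2540·19.00 + 350.0·329.0) / 2890 = 163400/2890 = 56.54 mg/L; combined flow 2890 L/s.
Half-life 0.69 d → k = ln 2 / 0.69 = 1.005 d⁻¹.
First-order decay: C = 56.54·exp(−k·t) = 56.54·0.6444 = 36.43 mg/L.
Second outfall: C = (2890·36.43 + 436.0·365.0)/3326 = 79.51 mg/L.

79.5 mg/L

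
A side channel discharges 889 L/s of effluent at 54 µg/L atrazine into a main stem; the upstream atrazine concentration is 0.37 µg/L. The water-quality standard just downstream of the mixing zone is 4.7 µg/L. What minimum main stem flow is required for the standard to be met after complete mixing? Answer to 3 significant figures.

10100 L/s

Set C_mix = 4.7: (Q·0.3700 + 889.0·54.00) / (Q + 889.0) = 4.7
→ Q = 889.0·(54.00 − 4.7)/(4.7 − 0.3700) = 10120 L/s.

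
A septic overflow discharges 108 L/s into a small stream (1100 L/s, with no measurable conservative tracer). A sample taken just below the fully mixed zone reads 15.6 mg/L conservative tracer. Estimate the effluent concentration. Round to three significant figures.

174 mg/L

Mass balance: 1100·0 + 108.0·Cₑ = 1208·15.60
→ Cₑ = (1208·15.60 − 1100·0) / 108.0 = 174.5 mg/L.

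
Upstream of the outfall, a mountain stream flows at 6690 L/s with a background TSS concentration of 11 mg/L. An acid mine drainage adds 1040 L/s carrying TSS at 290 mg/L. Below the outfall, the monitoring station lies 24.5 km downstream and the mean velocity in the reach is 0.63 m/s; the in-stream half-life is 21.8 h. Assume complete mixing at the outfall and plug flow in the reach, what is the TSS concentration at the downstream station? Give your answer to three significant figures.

Mixed concentration C = ΣQC/ΣQ = (6690·11.00 + 1040·290.0) / 7730 = 375200/7730 = 48.54 mg/L.
Travel time t = 24.5·1000 / 0.63 = 38890 s = 10.80 h.
Half-life 21.8 h → k = ln 2 / 21.8 = 0.03180 h⁻¹ = 0.7631 d⁻¹.
After decay, C = 48.54 × e^(−kt) = 48.54 × 0.7093 = 34.43 mg/L.

34.4 mg/L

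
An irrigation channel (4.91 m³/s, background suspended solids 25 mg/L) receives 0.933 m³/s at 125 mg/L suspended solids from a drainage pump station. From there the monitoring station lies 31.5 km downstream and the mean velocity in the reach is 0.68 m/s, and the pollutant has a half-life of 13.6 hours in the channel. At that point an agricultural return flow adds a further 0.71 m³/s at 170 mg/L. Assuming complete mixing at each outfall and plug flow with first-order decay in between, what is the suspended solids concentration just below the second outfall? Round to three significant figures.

After mixing, C = (4.910·25.00 + 0.9330·125.0) / 5.843 = 239.4/5.843 = 40.97 mg/L; combined flow 5.843 m³/s.
Travel time t = 31.5·1000 / 0.68 = 46320 s = 12.87 h.
Half-life 13.6 h → k = ln 2 / 13.6 = 0.05097 h⁻¹ = 1.223 d⁻¹.
After decay, C = 40.97 × e^(−kt) = 40.97 × 0.5190 = 21.26 mg/L.
At the second outfall, C = (5.843·21.26 + 0.7100·170.0) / (5.843 + 0.7100) = 37.38 mg/L.

37.4 mg/L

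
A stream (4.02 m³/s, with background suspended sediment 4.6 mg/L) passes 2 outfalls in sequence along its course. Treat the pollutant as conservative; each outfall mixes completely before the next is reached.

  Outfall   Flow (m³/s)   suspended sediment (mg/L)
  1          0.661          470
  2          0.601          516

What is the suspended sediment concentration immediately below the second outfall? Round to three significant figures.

After outfall 1: Q = 4.020 + 0.6610 = 4.681 m³/s; C = (4.020·4.600 + 0.6610·470.0)/4.681 = 70.32 mg/L.
After outfall 2: Q = 4.681 + 0.6010 = 5.282 m³/s; C = (4.681·70.32 + 0.6010·516.0)/5.282 = 121.0 mg/L.

121 mg/L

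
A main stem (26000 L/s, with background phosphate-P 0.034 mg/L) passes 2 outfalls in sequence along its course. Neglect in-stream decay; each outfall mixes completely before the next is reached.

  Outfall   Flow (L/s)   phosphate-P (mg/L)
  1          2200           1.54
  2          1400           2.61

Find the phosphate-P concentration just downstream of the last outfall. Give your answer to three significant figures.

Below outfall 1: Q → 28200 L/s, C = (26000·0.03400 + 2200·1.540)/28200 = 0.1515 mg/L.
Below outfall 2: Q → 29600 L/s, C = (28200·0.1515 + 1400·2.610)/29600 = 0.2678 mg/L.

0.268 mg/L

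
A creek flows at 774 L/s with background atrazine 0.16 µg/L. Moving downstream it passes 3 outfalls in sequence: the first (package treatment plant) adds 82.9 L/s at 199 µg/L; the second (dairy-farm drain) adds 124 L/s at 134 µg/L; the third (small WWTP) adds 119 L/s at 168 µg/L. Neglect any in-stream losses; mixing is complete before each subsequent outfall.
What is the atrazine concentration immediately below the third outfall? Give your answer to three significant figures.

48.4 µg/L

Outfall 1: combined Q = 856.9 L/s; C = (774.0·0.1600 + 82.90·199.0)/856.9 = 19.40 µg/L.
Outfall 2: combined Q = 980.9 L/s; C = (856.9·19.40 + 124.0·134.0)/980.9 = 33.88 µg/L.
Outfall 3: combined Q = 1100 L/s; C = (980.9·33.88 + 119.0·168.0)/1100 = 48.39 µg/L.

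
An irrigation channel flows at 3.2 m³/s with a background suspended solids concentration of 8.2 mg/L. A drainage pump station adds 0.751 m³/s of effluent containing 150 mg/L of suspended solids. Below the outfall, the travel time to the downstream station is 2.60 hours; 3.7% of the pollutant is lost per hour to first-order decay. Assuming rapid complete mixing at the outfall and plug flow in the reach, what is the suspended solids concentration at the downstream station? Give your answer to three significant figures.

31.9 mg/L

Conservation of mass: C = (3.200·8.200 + 0.7510·150.0) / 3.951 = 138.9/3.951 = 35.15 mg/L.
3.7%/h lost → k = −ln(1 − 0.037) = 0.03770 h⁻¹.
First-order decay: C = 35.15·exp(−k·t) = 35.15·0.9066 = 31.87 mg/L.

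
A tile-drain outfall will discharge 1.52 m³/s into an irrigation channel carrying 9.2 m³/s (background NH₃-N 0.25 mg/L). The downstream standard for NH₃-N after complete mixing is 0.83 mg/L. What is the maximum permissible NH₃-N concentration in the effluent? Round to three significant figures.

4.34 mg/L

At the limit, (Qr·Cr + Qe·Cₑ)/(Qr + Qe) = 0.83:
Cₑ = (10.72·0.83 − 9.200·0.2500) / 1.520 = 4.341 mg/L.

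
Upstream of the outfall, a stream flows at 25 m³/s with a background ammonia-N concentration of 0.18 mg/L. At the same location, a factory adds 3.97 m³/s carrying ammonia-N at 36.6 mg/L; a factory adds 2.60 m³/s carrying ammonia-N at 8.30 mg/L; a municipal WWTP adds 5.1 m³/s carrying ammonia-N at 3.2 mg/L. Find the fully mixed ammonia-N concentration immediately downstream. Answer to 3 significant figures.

5.12 mg/L

Flow-weighted average: C = (25.00·0.1800 + 3.970·36.60 + 2.600·8.300 + 5.100·3.200) / 36.67 = 187.7/36.67 = 5.119 mg/L.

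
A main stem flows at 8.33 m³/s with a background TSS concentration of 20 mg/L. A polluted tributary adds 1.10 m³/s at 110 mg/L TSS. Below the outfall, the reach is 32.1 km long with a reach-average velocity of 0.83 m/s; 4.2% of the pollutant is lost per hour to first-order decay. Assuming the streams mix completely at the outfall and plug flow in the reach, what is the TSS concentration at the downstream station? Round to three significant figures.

19.2 mg/L

Flow-weighted average: C = (8.330·20.00 + 1.100·110.0) / 9.430 = 287.6/9.430 = 30.50 mg/L.
Travel time t = 32.1·1000 / 0.83 = 38670 s = 10.74 h.
4.2%/h lost → k = −ln(1 − 0.042) = 0.04291 h⁻¹.
After decay, C = 30.50 × e^(−kt) = 30.50 × 0.6307 = 19.23 mg/L.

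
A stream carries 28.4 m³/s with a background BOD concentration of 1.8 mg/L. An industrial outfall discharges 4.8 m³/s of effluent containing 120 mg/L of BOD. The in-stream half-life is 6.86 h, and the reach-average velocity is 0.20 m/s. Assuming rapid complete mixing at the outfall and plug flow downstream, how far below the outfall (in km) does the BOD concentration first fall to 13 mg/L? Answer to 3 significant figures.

Mixed concentration C = ΣQC/ΣQ = (28.40·1.800 + 4.800·120.0) / 33.20 = 627.1/33.20 = 18.89 mg/L.
Half-life 6.86 h → k = ln 2 / 6.86 = 0.1010 h⁻¹ = 2.425 d⁻¹.
Set 18.89·exp(−k·t) = 13 → t = ln(18.89/13)/k = 13310 s = 3.698 h.
Distance = v·t = 0.20·13310 = 2662 m = 2.662 km.

2.66 km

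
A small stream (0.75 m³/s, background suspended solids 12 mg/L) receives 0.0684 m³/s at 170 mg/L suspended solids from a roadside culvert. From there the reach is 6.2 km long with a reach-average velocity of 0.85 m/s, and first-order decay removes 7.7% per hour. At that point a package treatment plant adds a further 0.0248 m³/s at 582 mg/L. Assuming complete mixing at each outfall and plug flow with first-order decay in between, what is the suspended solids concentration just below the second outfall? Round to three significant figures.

37.9 mg/L

After mixing, C = (0.7500·12.00 + 0.06840·170.0) / 0.8184 = 20.63/0.8184 = 25.21 mg/L; combined flow 0.8184 m³/s.
Travel time t = 6.2·1000 / 0.85 = 7294 s = 2.026 h.
7.7%/h lost → k = −ln(1 − 0.077) = 0.08013 h⁻¹.
Applying C = C₀e^(−kt): 25.21 × 0.8501 = 21.43 mg/L.
Second outfall: C = (0.8184·21.43 + 0.02480·582.0)/0.8432 = 37.92 mg/L.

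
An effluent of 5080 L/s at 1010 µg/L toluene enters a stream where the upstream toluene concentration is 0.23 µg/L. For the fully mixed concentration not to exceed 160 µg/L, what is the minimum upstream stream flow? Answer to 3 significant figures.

27000 L/s

Set C_mix = 160: (Q·0.2300 + 5080·1010) / (Q + 5080) = 160
→ Q = 5080·(1010 − 160)/(160 − 0.2300) = 27030 L/s.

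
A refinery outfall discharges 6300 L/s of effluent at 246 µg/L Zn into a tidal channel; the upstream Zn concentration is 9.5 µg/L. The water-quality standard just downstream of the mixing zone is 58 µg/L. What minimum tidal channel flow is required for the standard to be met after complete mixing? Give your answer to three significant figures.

Set C_mix = 58: (Q·9.500 + 6300·246.0) / (Q + 6300) = 58
→ Q = 6300·(246.0 − 58)/(58 − 9.500) = 24420 L/s.

24400 L/s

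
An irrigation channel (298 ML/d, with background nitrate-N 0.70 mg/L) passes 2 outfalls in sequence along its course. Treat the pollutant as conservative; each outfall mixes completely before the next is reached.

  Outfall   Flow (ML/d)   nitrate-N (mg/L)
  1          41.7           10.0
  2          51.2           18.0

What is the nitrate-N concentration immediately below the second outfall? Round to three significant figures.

Outfall 1: combined Q = 339.7 ML/d; C = (298.0·0.7000 + 41.70·10.00)/339.7 = 1.842 mg/L.
Outfall 2: combined Q = 390.9 ML/d; C = (339.7·1.842 + 51.20·18.00)/390.9 = 3.958 mg/L.

3.96 mg/L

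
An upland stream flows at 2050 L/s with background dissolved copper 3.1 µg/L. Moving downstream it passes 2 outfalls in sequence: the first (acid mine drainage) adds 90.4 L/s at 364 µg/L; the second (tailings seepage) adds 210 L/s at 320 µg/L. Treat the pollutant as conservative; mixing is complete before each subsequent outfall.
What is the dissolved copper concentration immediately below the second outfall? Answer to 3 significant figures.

45.3 µg/L

After outfall 1: Q = 2050 + 90.40 = 2140 L/s; C = (2050·3.100 + 90.40·364.0)/2140 = 18.34 µg/L.
After outfall 2: Q = 2140 + 210.0 = 2350 L/s; C = (2140·18.34 + 210.0·320.0)/2350 = 45.29 µg/L.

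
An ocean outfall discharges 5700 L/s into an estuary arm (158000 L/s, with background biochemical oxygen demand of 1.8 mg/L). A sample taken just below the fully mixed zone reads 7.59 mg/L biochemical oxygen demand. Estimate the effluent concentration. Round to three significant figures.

Mass balance: 158000·1.800 + 5700·Cₑ = 163700·7.590
→ Cₑ = (163700·7.590 − 158000·1.800) / 5700 = 168.1 mg/L.

168 mg/L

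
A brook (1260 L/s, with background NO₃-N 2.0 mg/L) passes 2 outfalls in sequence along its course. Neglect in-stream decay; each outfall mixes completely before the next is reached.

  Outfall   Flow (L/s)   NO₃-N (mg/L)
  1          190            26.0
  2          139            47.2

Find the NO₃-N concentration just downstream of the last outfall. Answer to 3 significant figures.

After outfall 1: Q = 1260 + 190.0 = 1450 L/s; C = (1260·2.000 + 190.0·26.00)/1450 = 5.145 mg/L.
After outfall 2: Q = 1450 + 139.0 = 1589 L/s; C = (1450·5.145 + 139.0·47.20)/1589 = 8.824 mg/L.

8.82 mg/L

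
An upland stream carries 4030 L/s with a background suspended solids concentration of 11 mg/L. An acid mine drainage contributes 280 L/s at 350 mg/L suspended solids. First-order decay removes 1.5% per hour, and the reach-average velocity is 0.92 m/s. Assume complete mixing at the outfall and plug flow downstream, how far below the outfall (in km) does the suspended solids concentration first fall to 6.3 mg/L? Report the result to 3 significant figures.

363 km

After mixing, C = (4030·11.00 + 280.0·350.0) / 4310 = 142300/4310 = 33.02 mg/L.
1.5%/h lost → k = −ln(1 − 0.015) = 0.01511 h⁻¹.
Set 33.02·exp(−k·t) = 6.3 → t = ln(33.02/6.3)/k = 394600 s = 109.6 h.
Distance = v·t = 0.92·394600 = 363000 m = 363.0 km.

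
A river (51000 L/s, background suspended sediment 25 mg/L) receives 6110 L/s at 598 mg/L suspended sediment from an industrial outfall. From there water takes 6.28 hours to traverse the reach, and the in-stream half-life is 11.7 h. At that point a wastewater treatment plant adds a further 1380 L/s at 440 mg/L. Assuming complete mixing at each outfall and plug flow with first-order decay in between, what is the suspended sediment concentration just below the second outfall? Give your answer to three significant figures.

68.5 mg/L

Mass balance: C = (51000·25.00 + 6110·598.0) / 57110 = 4929000/57110 = 86.30 mg/L; combined flow 57110 L/s.
Half-life 11.7 h → k = ln 2 / 11.7 = 0.05924 h⁻¹ = 1.422 d⁻¹.
After decay, C = 86.30 × e^(−kt) = 86.30 × 0.6893 = 59.49 mg/L.
At the second outfall, C = (57110·59.49 + 1380·440.0) / (57110 + 1380) = 68.47 mg/L.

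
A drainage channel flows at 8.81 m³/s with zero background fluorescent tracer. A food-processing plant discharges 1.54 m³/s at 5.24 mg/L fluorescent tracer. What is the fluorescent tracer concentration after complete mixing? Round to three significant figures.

Mass balance: C = (8.810·0 + 1.540·5.240) / 10.35 = 8.070/10.35 = 0.7797 mg/L.

0.780 mg/L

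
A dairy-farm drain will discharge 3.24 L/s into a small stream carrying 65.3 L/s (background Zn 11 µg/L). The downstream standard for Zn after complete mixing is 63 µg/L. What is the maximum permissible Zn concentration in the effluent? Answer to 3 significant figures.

1110 µg/L

At the limit, (Qr·Cr + Qe·Cₑ)/(Qr + Qe) = 63:
Cₑ = (68.54·63 − 65.30·11.00) / 3.240 = 1111 µg/L.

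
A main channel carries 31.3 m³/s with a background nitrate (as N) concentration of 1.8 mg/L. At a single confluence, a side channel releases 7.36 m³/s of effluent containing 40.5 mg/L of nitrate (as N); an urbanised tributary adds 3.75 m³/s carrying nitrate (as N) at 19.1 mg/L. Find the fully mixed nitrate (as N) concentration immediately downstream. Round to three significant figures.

Mass balance: C = (31.30·1.800 + 7.360·40.50 + 3.750·19.10) / 42.41 = 426.0/42.41 = 10.05 mg/L.

10.0 mg/L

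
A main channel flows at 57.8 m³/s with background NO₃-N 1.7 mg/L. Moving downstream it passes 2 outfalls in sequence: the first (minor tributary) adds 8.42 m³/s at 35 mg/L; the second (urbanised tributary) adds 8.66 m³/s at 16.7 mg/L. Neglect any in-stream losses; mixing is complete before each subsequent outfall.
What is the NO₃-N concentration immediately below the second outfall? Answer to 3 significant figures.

Outfall 1: combined Q = 66.22 m³/s; C = (57.80·1.700 + 8.420·35.00)/66.22 = 5.934 mg/L.
Outfall 2: combined Q = 74.88 m³/s; C = (66.22·5.934 + 8.660·16.70)/74.88 = 7.179 mg/L.

7.18 mg/L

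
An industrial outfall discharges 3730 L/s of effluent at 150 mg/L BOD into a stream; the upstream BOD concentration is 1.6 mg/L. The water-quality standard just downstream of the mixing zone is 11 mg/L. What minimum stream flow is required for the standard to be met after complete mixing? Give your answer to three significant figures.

Set C_mix = 11: (Q·1.600 + 3730·150.0) / (Q + 3730) = 11
→ Q = 3730·(150.0 − 11)/(11 − 1.600) = 55160 L/s.

55200 L/s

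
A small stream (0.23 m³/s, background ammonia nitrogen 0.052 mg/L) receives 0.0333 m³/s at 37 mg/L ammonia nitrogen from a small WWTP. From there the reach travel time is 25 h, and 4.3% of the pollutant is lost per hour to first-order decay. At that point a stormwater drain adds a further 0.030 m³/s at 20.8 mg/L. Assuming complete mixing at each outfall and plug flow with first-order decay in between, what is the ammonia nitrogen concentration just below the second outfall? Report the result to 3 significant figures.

Conservation of mass: C = (0.2300·0.05200 + 0.03330·37.00) / 0.2633 = 1.244/0.2633 = 4.725 mg/L; combined flow 0.2633 m³/s.
4.3%/h lost → k = −ln(1 − 0.043) = 0.04395 h⁻¹.
Decay over the reach: 4.725·exp(−kt) = 4.725·0.3333 = 1.575 mg/L.
At the second outfall, C = (0.2633·1.575 + 0.03000·20.80) / (0.2633 + 0.03000) = 3.541 mg/L.

3.54 mg/L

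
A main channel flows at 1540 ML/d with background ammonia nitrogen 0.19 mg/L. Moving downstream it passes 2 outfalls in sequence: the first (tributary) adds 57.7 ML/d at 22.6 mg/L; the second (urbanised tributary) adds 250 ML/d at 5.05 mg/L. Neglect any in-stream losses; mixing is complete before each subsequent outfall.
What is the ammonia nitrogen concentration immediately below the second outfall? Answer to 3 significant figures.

After outfall 1: Q = 1540 + 57.70 = 1598 ML/d; C = (1540·0.1900 + 57.70·22.60)/1598 = 0.9993 mg/L.
After outfall 2: Q = 1598 + 250.0 = 1848 ML/d; C = (1598·0.9993 + 250.0·5.050)/1848 = 1.547 mg/L.

1.55 mg/L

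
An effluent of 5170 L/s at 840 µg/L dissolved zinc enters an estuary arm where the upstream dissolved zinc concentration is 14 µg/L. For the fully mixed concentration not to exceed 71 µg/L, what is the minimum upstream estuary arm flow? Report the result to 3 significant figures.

Set C_mix = 71: (Q·14.00 + 5170·840.0) / (Q + 5170) = 71
→ Q = 5170·(840.0 − 71)/(71 − 14.00) = 69750 L/s.

69700 L/s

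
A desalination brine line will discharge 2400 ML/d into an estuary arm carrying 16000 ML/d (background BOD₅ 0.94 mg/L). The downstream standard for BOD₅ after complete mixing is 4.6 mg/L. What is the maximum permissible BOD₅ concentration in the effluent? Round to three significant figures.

At the limit, (Qr·Cr + Qe·Cₑ)/(Qr + Qe) = 4.6:
Cₑ = (18400·4.6 − 16000·0.9400) / 2400 = 29.00 mg/L.

29.0 mg/L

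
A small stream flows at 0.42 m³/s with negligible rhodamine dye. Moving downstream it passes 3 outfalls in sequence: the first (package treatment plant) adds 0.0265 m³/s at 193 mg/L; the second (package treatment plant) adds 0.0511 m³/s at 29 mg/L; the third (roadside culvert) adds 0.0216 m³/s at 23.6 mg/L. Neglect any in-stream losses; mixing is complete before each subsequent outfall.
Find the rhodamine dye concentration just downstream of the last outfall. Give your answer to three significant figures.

13.7 mg/L

Below outfall 1: Q → 0.4465 m³/s, C = (0.4200·0 + 0.02650·193.0)/0.4465 = 11.45 mg/L.
Below outfall 2: Q → 0.4976 m³/s, C = (0.4465·11.45 + 0.05110·29.00)/0.4976 = 13.26 mg/L.
Below outfall 3: Q → 0.5192 m³/s, C = (0.4976·13.26 + 0.02160·23.60)/0.5192 = 13.69 mg/L.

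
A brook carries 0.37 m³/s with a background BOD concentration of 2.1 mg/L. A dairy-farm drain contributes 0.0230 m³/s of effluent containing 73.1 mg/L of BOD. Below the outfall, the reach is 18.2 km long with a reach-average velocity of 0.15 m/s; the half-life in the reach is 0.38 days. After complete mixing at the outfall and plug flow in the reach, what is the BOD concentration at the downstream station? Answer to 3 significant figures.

After mixing, C = (0.3700·2.100 + 0.02300·73.10) / 0.3930 = 2.458/0.3930 = 6.255 mg/L.
Travel time t = 18.2·1000 / 0.15 = 121300 s = 33.70 h.
Half-life 0.38 d → k = ln 2 / 0.38 = 1.824 d⁻¹.
Decay over the reach: 6.255·exp(−kt) = 6.255·0.07718 = 0.4828 mg/L.

0.483 mg/L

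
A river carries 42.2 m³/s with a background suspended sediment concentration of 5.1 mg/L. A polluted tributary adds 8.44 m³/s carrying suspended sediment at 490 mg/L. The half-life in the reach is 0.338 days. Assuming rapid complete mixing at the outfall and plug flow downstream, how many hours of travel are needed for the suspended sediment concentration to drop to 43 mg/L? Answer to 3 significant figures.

8.10 h

Conservation of mass: C = (42.20·5.100 + 8.440·490.0) / 50.64 = 4351/50.64 = 85.92 mg/L.
Half-life 0.338 d → k = ln 2 / 0.338 = 2.051 d⁻¹.
85.92·exp(−k·t) = 43 → t = ln(85.92/43)/k = 29160 s = 8.101 h.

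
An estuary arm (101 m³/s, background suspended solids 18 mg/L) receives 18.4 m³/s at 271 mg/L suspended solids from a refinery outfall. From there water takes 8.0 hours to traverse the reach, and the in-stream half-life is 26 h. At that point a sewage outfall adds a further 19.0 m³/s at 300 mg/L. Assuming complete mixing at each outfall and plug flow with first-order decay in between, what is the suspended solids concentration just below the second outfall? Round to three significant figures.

Mass balance: C = (101.0·18.00 + 18.40·271.0) / 119.4 = 6804/119.4 = 56.99 mg/L; combined flow 119.4 m³/s.
Half-life 26 h → k = ln 2 / 26 = 0.02666 h⁻¹ = 0.6398 d⁻¹.
After decay, C = 56.99 × e^(−kt) = 56.99 × 0.8079 = 46.04 mg/L.
Second outfall: C = (119.4·46.04 + 19.00·300.0)/138.4 = 80.91 mg/L.

80.9 mg/L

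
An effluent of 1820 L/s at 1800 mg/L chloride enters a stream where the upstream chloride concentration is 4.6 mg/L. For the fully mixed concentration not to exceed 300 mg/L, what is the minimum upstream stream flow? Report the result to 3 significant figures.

Set C_mix = 300: (Q·4.600 + 1820·1800) / (Q + 1820) = 300
→ Q = 1820·(1800 − 300)/(300 − 4.600) = 9242 L/s.

9240 L/s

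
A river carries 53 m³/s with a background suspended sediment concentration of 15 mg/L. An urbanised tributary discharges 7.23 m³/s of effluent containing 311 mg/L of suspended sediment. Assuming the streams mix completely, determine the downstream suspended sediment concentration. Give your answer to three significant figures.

50.5 mg/L

Conservation of mass: C = (53.00·15.00 + 7.230·311.0) / 60.23 = 3044/60.23 = 50.53 mg/L.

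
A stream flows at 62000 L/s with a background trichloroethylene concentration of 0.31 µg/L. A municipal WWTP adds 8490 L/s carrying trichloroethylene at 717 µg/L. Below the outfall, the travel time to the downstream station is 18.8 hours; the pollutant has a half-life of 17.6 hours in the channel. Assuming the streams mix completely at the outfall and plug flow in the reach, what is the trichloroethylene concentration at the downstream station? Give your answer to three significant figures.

41.3 µg/L

Mass balance: C = (62000·0.3100 + 8490·717.0) / 70490 = 6107000/70490 = 86.63 µg/L.
Half-life 17.6 h → k = ln 2 / 17.6 = 0.03938 h⁻¹ = 0.9452 d⁻¹.
Applying C = C₀e^(−kt): 86.63 × 0.4769 = 41.32 µg/L.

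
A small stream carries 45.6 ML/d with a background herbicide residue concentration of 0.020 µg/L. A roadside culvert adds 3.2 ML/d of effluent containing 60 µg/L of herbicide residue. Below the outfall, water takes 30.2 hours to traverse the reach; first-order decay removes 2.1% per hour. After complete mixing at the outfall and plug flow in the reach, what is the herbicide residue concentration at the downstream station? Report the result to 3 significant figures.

After mixing, C = (45.60·0.02000 + 3.200·60.00) / 48.80 = 192.9/48.80 = 3.953 µg/L.
2.1%/h lost → k = −ln(1 − 0.021) = 0.02122 h⁻¹.
Decay over the reach: 3.953·exp(−kt) = 3.953·0.5268 = 2.082 µg/L.

2.08 µg/L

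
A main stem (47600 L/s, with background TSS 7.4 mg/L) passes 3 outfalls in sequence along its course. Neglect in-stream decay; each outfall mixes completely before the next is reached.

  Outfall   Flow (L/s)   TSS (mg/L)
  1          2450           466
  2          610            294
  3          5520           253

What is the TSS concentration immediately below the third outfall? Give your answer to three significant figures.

Outfall 1: combined Q = 50050 L/s; C = (47600·7.400 + 2450·466.0)/50050 = 29.85 mg/L.
Outfall 2: combined Q = 50660 L/s; C = (50050·29.85 + 610.0·294.0)/50660 = 33.03 mg/L.
Outfall 3: combined Q = 56180 L/s; C = (50660·33.03 + 5520·253.0)/56180 = 54.64 mg/L.

54.6 mg/L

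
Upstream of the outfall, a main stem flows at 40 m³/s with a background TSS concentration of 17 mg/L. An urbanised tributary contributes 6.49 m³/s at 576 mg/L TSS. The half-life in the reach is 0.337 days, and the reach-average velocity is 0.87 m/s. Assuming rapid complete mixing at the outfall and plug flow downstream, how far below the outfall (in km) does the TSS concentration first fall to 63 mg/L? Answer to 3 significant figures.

15.0 km

After mixing, C = (40.00·17.00 + 6.490·576.0) / 46.49 = 4418/46.49 = 95.04 mg/L.
Half-life 0.337 d → k = ln 2 / 0.337 = 2.057 d⁻¹.
Set 95.04·exp(−k·t) = 63 → t = ln(95.04/63)/k = 17270 s = 4.797 h.
Distance = v·t = 0.87·17270 = 15020 m = 15.02 km.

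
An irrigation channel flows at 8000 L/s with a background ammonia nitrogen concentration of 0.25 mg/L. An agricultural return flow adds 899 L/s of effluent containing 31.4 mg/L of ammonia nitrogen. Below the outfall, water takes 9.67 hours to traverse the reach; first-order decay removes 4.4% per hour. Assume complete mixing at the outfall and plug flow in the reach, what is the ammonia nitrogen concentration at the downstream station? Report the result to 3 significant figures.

2.20 mg/L

Mass balance: C = (8000·0.2500 + 899.0·31.40) / 8899 = 30230/8899 = 3.397 mg/L.
4.4%/h lost → k = −ln(1 − 0.044) = 0.04500 h⁻¹.
After decay, C = 3.397 × e^(−kt) = 3.397 × 0.6472 = 2.198 mg/L.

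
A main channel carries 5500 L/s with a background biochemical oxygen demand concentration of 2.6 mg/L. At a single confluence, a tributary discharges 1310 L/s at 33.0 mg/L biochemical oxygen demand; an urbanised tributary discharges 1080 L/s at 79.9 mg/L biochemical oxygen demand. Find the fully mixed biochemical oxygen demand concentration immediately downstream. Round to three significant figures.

Conservation of mass: C = (5500·2.600 + 1310·33.00 + 1080·79.90) / 7890 = 143800/7890 = 18.23 mg/L.

18.2 mg/L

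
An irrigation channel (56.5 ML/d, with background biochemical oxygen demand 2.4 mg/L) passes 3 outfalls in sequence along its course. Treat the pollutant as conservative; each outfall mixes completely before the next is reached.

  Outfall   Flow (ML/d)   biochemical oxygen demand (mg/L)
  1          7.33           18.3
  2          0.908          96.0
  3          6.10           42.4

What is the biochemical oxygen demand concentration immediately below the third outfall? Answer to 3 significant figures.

After outfall 1: Q = 56.50 + 7.330 = 63.83 ML/d; C = (56.50·2.400 + 7.330·18.30)/63.83 = 4.226 mg/L.
After outfall 2: Q = 63.83 + 0.9080 = 64.74 ML/d; C = (63.83·4.226 + 0.9080·96.00)/64.74 = 5.513 mg/L.
After outfall 3: Q = 64.74 + 6.100 = 70.84 ML/d; C = (64.74·5.513 + 6.100·42.40)/70.84 = 8.690 mg/L.

8.69 mg/L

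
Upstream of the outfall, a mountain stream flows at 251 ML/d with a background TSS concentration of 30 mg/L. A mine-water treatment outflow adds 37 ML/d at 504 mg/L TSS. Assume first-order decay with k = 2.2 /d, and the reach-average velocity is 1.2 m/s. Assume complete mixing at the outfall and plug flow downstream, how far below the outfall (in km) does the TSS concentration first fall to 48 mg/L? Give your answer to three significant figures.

After mixing, C = (251.0·30.00 + 37.00·504.0) / 288.0 = 26180/288.0 = 90.90 mg/L.
Set 90.90·exp(−k·t) = 48 → t = ln(90.90/48)/k = 25080 s = 6.966 h.
Distance = v·t = 1.2·25080 = 30090 m = 30.09 km.

30.1 km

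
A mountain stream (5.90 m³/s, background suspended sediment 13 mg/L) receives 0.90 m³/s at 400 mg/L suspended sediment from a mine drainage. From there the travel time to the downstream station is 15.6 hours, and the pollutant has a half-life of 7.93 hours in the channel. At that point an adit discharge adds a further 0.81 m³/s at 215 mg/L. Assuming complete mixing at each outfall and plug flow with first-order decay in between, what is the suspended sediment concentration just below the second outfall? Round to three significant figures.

37.6 mg/L

Conservation of mass: C = (5.900·13.00 + 0.9000·400.0) / 6.800 = 436.7/6.800 = 64.22 mg/L; combined flow 6.800 m³/s.
Half-life 7.93 h → k = ln 2 / 7.93 = 0.08741 h⁻¹ = 2.098 d⁻¹.
First-order decay: C = 64.22·exp(−k·t) = 64.22·0.2557 = 16.42 mg/L.
Second outfall: C = (6.800·16.42 + 0.8100·215.0)/7.610 = 37.56 mg/L.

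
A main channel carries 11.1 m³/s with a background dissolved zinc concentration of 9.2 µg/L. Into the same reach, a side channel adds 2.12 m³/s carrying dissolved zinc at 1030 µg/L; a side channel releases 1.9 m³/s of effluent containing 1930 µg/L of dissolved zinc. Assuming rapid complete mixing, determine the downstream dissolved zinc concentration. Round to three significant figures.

Mass balance: C = (11.10·9.200 + 2.120·1030 + 1.900·1930) / 15.12 = 5953/15.12 = 393.7 µg/L.

394 µg/L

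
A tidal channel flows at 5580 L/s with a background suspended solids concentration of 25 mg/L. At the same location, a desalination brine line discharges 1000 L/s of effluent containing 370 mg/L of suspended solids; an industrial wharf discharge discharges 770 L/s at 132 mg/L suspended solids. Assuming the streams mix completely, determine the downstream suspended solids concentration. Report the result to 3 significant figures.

83.1 mg/L

Flow-weighted average: C = (5580·25.00 + 1000·370.0 + 770.0·132.0) / 7350 = 611100/7350 = 83.15 mg/L.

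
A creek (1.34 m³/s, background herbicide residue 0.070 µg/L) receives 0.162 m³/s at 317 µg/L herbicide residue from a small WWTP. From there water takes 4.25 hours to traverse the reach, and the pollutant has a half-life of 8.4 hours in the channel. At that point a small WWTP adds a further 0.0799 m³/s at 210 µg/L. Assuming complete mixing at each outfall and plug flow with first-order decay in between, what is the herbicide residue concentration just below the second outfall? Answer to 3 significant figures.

After mixing, C = (1.340·0.07000 + 0.1620·317.0) / 1.502 = 51.45/1.502 = 34.25 µg/L; combined flow 1.502 m³/s.
Half-life 8.4 h → k = ln 2 / 8.4 = 0.08252 h⁻¹ = 1.980 d⁻¹.
Decay over the reach: 34.25·exp(−kt) = 34.25·0.7042 = 24.12 µg/L.
Second outfall: C = (1.502·24.12 + 0.07990·210.0)/1.582 = 33.51 µg/L.

33.5 µg/L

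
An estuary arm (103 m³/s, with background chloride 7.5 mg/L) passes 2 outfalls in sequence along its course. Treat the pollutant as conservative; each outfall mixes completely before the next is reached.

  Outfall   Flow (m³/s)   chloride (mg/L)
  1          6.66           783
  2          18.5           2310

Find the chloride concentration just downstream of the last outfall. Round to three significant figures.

Below outfall 1: Q → 109.7 m³/s, C = (103.0·7.500 + 6.660·783.0)/109.7 = 54.60 mg/L.
Below outfall 2: Q → 128.2 m³/s, C = (109.7·54.60 + 18.50·2310)/128.2 = 380.2 mg/L.

380 mg/L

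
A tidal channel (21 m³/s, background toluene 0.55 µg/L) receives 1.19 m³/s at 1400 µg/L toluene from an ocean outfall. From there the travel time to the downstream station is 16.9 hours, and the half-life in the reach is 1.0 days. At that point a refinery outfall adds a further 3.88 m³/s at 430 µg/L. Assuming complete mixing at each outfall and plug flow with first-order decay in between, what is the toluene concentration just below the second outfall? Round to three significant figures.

After mixing, C = (21.00·0.5500 + 1.190·1400) / 22.19 = 1678/22.19 = 75.60 µg/L; combined flow 22.19 m³/s.
Half-life 1.0 d → k = ln 2 / 1.0 = 0.6931 d⁻¹.
Decay over the reach: 75.60·exp(−kt) = 75.60·0.6138 = 46.40 µg/L.
At the second outfall, C = (22.19·46.40 + 3.880·430.0) / (22.19 + 3.880) = 103.5 µg/L.

103 µg/L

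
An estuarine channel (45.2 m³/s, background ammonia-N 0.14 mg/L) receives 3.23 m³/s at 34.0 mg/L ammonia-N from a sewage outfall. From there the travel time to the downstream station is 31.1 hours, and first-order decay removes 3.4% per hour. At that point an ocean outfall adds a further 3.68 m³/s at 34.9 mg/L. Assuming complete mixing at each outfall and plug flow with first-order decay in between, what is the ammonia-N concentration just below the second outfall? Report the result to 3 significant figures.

After mixing, C = (45.20·0.1400 + 3.230·34.00) / 48.43 = 116.1/48.43 = 2.398 mg/L; combined flow 48.43 m³/s.
3.4%/h lost → k = −ln(1 − 0.034) = 0.03459 h⁻¹.
After decay, C = 2.398 × e^(−kt) = 2.398 × 0.3410 = 0.8179 mg/L.
Second outfall: C = (48.43·0.8179 + 3.680·34.90)/52.11 = 3.225 mg/L.

3.22 mg/L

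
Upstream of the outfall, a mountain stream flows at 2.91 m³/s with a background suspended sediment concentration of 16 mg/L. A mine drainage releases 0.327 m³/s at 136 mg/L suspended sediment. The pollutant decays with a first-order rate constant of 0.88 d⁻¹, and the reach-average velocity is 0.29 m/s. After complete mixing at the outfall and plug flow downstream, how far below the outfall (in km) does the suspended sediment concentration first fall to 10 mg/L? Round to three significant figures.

After mixing, C = (2.910·16.00 + 0.3270·136.0) / 3.237 = 91.03/3.237 = 28.12 mg/L.
Set 28.12·exp(−k·t) = 10 → t = ln(28.12/10)/k = 101500 s = 28.20 h.
Distance = v·t = 0.29·101500 = 29440 m = 29.44 km.

29.4 km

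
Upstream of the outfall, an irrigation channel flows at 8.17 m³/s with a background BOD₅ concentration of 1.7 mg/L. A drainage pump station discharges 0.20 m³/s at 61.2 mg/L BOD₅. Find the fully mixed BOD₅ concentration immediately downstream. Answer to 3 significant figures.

3.12 mg/L

Flow-weighted average: C = (8.170·1.700 + 0.2000·61.20) / 8.370 = 26.13/8.370 = 3.122 mg/L.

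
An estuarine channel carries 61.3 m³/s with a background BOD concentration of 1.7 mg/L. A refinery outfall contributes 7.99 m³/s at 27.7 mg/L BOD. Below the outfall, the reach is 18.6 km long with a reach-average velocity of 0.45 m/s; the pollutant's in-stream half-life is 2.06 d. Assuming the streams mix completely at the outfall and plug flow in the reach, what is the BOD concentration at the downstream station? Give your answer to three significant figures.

4.00 mg/L

Flow-weighted average: C = (61.30·1.700 + 7.990·27.70) / 69.29 = 325.5/69.29 = 4.698 mg/L.
Travel time t = 18.6·1000 / 0.45 = 41330 s = 11.48 h.
Half-life 2.06 d → k = ln 2 / 2.06 = 0.3365 d⁻¹.
Applying C = C₀e^(−kt): 4.698 × 0.8513 = 4.000 mg/L.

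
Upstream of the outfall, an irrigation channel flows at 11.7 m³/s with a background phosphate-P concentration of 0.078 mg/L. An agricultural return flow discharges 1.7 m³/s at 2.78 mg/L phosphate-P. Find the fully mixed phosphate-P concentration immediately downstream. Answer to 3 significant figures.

0.421 mg/L

Mass balance: C = (11.70·0.07800 + 1.700·2.780) / 13.40 = 5.639/13.40 = 0.4208 mg/L.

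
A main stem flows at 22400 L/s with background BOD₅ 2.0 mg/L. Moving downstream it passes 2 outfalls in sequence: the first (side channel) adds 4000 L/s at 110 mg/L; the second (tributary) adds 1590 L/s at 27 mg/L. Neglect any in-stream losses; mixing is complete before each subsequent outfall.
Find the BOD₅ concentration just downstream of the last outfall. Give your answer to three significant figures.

18.9 mg/L

After outfall 1: Q = 22400 + 4000 = 26400 L/s; C = (22400·2.000 + 4000·110.0)/26400 = 18.36 mg/L.
After outfall 2: Q = 26400 + 1590 = 27990 L/s; C = (26400·18.36 + 1590·27.00)/27990 = 18.85 mg/L.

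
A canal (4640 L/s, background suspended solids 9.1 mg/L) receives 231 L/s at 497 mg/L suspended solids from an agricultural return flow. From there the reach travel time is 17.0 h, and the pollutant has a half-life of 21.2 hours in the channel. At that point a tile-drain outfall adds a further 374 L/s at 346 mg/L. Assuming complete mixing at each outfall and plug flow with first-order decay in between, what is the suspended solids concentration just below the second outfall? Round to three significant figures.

Conservation of mass: C = (4640·9.100 + 231.0·497.0) / 4871 = 157000/4871 = 32.24 mg/L; combined flow 4871 L/s.
Half-life 21.2 h → k = ln 2 / 21.2 = 0.03270 h⁻¹ = 0.7847 d⁻¹.
Applying C = C₀e^(−kt): 32.24 × 0.5736 = 18.49 mg/L.
At the second outfall, C = (4871·18.49 + 374.0·346.0) / (4871 + 374.0) = 41.84 mg/L.

41.8 mg/L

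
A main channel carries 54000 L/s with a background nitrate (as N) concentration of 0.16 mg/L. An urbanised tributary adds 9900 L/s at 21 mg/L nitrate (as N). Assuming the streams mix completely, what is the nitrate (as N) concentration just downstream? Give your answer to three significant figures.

3.39 mg/L

Mass balance: C = (54000·0.1600 + 9900·21.00) / 63900 = 216500/63900 = 3.389 mg/L.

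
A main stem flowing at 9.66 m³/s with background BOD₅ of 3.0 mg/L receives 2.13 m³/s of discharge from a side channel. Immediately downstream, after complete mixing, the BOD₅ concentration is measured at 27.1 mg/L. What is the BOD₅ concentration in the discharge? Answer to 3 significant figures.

Mass balance: 9.660·3.000 + 2.130·Cₑ = 11.79·27.10
→ Cₑ = (11.79·27.10 − 9.660·3.000) / 2.130 = 136.4 mg/L.

136 mg/L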